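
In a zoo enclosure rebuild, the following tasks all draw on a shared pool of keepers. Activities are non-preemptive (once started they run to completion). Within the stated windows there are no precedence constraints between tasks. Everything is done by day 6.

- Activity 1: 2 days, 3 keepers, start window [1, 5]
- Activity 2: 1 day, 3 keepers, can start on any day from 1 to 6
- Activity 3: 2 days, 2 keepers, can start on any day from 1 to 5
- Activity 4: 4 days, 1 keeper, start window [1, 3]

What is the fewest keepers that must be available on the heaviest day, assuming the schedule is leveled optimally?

4

Early-start (Activity 1@1, Activity 2@1, Activity 3@1, Activity 4@1) gives peak 9: d1:9  d2:6  d3:1  d4:1  d5:0  d6:0.
Shift Activity 2→3, Activity 3→4.
Schedule Activity 1@1, Activity 2@3, Activity 3@4, Activity 4@1: d1:4  d2:4  d3:4  d4:3  d5:2  d6:0 — peak 4.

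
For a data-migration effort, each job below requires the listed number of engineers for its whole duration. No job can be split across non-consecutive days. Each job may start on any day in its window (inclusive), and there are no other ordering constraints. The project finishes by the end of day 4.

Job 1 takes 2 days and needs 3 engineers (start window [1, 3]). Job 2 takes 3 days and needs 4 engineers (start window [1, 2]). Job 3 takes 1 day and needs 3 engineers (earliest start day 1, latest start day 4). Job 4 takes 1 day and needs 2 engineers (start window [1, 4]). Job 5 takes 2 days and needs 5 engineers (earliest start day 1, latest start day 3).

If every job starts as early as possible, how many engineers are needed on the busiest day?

Early-start schedule: Job 1@1, Job 2@1, Job 3@1, Job 4@1, Job 5@1.
Load per day: day 1: 17, day 2: 12, day 3: 4, day 4: 0.
Peak is 17.

17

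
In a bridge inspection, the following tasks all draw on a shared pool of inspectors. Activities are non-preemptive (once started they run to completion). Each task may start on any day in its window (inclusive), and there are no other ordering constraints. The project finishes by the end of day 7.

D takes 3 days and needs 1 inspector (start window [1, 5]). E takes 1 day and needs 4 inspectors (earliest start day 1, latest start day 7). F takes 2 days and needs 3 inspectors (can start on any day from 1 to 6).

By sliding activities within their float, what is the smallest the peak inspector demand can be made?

4

Early-start (D@1, E@1, F@1) gives peak 8: d1:8  d2:4  d3:1  d4:0  d5:0  d6:0  d7:0.
Shift E→4.
Schedule D@1, E@4, F@1: d1:4  d2:4  d3:1  d4:4  d5:0  d6:0  d7:0 — peak 4.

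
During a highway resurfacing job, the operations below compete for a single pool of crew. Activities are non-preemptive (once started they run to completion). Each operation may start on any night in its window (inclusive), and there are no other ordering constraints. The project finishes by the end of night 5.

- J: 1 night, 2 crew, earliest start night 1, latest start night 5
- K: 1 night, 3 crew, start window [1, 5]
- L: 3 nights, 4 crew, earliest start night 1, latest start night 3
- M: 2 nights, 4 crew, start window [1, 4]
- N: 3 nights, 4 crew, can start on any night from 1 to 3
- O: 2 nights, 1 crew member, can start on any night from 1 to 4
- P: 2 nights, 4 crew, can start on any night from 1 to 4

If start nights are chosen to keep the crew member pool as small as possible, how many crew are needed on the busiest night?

Early-start (J@1, K@1, L@1, M@1, N@1, O@1, P@1) gives peak 22: n1:22  n2:17  n3:8  n4:0  n5:0.
Shift K→2, N→3, O→3, P→4.
Schedule J@1, K@2, L@1, M@1, N@3, O@3, P@4: n1:10  n2:11  n3:9  n4:9  n5:8 — peak 11.

11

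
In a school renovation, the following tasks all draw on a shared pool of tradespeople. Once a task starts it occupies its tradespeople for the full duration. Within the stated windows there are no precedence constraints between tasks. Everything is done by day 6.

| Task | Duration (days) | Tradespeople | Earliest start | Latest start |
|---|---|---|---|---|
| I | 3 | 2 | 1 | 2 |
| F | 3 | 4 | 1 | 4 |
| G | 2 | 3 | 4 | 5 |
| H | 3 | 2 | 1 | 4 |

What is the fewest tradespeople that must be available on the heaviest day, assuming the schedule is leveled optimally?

6

Early-start (I@1, F@1, G@4, H@1) gives peak 8: d1:8  d2:8  d3:8  d4:3  d5:3  d6:0.
Shift H→4.
Schedule I@1, F@1, G@4, H@4: d1:6  d2:6  d3:6  d4:5  d5:5  d6:2 — peak 6.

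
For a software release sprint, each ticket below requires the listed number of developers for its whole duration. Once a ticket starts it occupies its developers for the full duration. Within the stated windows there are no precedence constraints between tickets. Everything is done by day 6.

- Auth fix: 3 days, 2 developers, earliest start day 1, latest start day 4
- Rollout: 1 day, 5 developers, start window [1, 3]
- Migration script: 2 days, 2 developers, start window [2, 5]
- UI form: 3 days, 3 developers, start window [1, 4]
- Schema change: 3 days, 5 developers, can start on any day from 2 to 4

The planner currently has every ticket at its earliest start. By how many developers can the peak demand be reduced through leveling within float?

Early-start peak: d1:10  d2:12  d3:12  d4:5  d5:0  d6:0 ⇒ 12.
Leveled (Auth fix@1, Rollout@1, Migration script@2, UI form@2, Schema change@4): d1:7  d2:7  d3:7  d4:8  d5:5  d6:5 ⇒ 8.
Reduction 12 − 8 = 4.

4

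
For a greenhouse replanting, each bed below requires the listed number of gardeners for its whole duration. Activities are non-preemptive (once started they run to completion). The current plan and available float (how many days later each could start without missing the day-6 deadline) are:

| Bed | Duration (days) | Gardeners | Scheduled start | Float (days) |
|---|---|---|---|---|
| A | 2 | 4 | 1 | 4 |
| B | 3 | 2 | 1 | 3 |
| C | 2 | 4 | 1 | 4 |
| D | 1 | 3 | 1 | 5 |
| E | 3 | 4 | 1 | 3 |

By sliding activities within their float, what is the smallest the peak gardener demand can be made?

8

Early-start (A@1, B@1, C@1, D@1, E@1) gives peak 17: d1:17  d2:14  d3:6  d4:0  d5:0  d6:0.
Shift C→3, D→5, E→4.
Schedule A@1, B@1, C@3, D@5, E@4: d1:6  d2:6  d3:6  d4:8  d5:7  d6:4 — peak 8.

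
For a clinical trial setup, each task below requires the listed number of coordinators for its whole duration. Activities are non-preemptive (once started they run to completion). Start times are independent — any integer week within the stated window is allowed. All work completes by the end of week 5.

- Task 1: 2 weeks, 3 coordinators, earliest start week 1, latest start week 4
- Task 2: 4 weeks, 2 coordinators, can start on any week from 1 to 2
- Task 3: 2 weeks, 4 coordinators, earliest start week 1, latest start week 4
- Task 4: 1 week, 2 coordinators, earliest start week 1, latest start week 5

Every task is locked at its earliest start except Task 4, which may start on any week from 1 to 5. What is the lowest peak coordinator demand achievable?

Task 4@1: w1:11  w2:9  w3:2  w4:2  w5:0 → peak 11
Task 4@2: w1:9  w2:11  w3:2  w4:2  w5:0 → peak 11
Task 4@3: w1:9  w2:9  w3:4  w4:2  w5:0 → peak 9
Task 4@4: w1:9  w2:9  w3:2  w4:4  w5:0 → peak 9
Task 4@5: w1:9  w2:9  w3:2  w4:2  w5:2 → peak 9
Best is Task 4@3, peak 9.

9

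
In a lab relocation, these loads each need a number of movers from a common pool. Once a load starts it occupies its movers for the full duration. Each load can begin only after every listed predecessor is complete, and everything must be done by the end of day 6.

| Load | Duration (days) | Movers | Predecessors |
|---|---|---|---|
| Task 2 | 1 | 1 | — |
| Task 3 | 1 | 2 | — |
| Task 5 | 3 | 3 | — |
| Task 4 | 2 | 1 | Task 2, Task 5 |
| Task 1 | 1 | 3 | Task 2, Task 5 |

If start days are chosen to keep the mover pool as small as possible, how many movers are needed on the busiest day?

Early-start (Task 2@1, Task 3@1, Task 5@1, Task 4@4, Task 1@4) gives peak 6: d1:6  d2:3  d3:3  d4:4  d5:1  d6:0.
Shift Task 5→2, Task 4→5, Task 1→5.
Schedule Task 2@1, Task 3@1, Task 5@2, Task 4@5, Task 1@5: d1:3  d2:3  d3:3  d4:3  d5:4  d6:1 — peak 4.

4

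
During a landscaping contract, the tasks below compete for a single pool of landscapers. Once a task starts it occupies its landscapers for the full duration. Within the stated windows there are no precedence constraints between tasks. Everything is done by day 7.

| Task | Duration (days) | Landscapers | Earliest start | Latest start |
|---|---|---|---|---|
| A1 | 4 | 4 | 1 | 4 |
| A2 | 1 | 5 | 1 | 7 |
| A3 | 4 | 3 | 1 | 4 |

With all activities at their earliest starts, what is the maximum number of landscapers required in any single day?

12

Early-start schedule: A1@1, A2@1, A3@1.
Load per day: day 1: 12, day 2: 7, day 3: 7, day 4: 7, day 5: 0, day 6: 0, day 7: 0.
Peak is 12.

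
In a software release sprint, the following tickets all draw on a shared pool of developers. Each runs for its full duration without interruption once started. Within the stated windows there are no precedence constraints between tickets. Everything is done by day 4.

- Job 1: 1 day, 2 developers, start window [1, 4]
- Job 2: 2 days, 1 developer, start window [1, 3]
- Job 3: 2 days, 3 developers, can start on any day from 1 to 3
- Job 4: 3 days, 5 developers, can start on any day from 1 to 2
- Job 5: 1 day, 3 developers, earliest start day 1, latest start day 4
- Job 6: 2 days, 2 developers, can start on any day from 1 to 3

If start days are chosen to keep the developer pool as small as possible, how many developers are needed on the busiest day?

8

Early-start (Job 1@1, Job 2@1, Job 3@1, Job 4@1, Job 5@1, Job 6@1) gives peak 16: d1:16  d2:11  d3:5  d4:0.
Shift Job 3→3, Job 4→2.
Schedule Job 1@1, Job 2@1, Job 3@3, Job 4@2, Job 5@1, Job 6@1: d1:8  d2:8  d3:8  d4:8 — peak 8.
Total developer-days = 32 over 4 days ⇒ peak ≥ ⌈32/4⌉ = 8, so 8 is optimal.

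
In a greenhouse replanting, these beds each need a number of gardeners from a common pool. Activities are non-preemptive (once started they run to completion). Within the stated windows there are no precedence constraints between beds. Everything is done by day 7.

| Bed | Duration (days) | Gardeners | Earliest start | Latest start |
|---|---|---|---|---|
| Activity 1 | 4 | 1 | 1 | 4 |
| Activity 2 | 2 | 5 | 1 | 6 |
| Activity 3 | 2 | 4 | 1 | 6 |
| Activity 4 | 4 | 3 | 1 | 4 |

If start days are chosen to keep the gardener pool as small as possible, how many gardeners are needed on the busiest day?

Early-start (Activity 1@1, Activity 2@1, Activity 3@1, Activity 4@1) gives peak 13: d1:13  d2:13  d3:4  d4:4  d5:0  d6:0  d7:0.
Shift Activity 3→5, Activity 4→3.
Schedule Activity 1@1, Activity 2@1, Activity 3@5, Activity 4@3: d1:6  d2:6  d3:4  d4:4  d5:7  d6:7  d7:0 — peak 7.

7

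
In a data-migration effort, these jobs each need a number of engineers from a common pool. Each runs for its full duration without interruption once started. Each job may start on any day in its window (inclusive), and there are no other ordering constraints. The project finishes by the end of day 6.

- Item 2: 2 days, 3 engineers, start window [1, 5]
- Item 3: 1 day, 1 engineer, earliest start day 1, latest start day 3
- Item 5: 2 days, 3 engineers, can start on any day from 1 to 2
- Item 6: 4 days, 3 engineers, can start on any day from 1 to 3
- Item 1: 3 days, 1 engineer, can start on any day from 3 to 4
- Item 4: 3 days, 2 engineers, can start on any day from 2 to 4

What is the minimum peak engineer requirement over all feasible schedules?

6

Early-start (Item 2@1, Item 3@1, Item 5@1, Item 6@1, Item 1@3, Item 4@2) gives peak 11: d1:10  d2:11  d3:6  d4:6  d5:1  d6:0.
Shift Item 5→2, Item 6→3, Item 1→4, Item 4→4.
Schedule Item 2@1, Item 3@1, Item 5@2, Item 6@3, Item 1@4, Item 4@4: d1:4  d2:6  d3:6  d4:6  d5:6  d6:6 — peak 6.
Total engineer-days = 34 over 6 days ⇒ peak ≥ ⌈34/6⌉ = 6, so 6 is optimal.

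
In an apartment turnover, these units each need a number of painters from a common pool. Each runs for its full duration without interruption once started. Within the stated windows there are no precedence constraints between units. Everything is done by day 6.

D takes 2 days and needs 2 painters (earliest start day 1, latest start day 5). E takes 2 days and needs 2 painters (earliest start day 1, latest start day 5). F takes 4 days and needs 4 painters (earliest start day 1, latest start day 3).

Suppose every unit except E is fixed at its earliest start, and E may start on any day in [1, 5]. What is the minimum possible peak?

E@1: d1:8  d2:8  d3:4  d4:4  d5:0  d6:0 → peak 8
E@2: d1:6  d2:8  d3:6  d4:4  d5:0  d6:0 → peak 8
E@3: d1:6  d2:6  d3:6  d4:6  d5:0  d6:0 → peak 6
E@4: d1:6  d2:6  d3:4  d4:6  d5:2  d6:0 → peak 6
E@5: d1:6  d2:6  d3:4  d4:4  d5:2  d6:2 → peak 6
Best is E@3, peak 6.

6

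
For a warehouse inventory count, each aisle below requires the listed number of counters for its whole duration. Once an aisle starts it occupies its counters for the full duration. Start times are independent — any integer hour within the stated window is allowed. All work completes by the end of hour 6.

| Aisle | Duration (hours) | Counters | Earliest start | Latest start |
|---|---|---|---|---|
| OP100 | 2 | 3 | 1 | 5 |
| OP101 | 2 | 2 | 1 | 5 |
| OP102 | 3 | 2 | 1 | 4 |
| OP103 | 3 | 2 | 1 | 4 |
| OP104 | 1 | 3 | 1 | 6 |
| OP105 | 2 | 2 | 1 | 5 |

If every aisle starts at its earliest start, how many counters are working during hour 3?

4

At early start, hour 3 has: OP102, OP103.
Demand: 2 + 2 = 4.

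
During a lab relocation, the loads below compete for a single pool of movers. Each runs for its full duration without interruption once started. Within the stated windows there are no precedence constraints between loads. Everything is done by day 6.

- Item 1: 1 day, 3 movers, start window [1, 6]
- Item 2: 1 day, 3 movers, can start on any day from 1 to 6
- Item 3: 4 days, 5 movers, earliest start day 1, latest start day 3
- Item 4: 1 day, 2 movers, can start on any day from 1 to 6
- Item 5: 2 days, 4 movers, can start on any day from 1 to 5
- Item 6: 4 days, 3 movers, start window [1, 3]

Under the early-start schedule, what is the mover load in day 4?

At early start, day 4 has: Item 3, Item 6.
Demand: 5 + 3 = 8.

8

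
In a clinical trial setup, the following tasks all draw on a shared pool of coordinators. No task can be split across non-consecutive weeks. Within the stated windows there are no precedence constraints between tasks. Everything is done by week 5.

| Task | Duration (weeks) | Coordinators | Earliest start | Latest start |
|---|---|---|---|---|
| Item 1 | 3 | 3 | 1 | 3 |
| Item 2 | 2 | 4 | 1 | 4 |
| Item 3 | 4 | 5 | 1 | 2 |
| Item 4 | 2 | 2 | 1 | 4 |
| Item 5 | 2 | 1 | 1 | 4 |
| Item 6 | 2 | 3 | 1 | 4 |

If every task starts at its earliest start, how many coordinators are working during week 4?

5

At early start, week 4 has: Item 3.
Demand: 5 = 5.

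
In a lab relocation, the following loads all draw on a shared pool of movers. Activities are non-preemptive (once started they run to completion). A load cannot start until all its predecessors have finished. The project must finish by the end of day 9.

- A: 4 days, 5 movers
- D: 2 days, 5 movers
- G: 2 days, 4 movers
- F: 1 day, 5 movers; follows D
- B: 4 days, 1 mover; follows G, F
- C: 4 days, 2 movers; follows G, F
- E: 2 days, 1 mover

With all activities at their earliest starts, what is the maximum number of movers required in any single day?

15

Early-start schedule: A@1, D@1, G@1, F@3, B@4, C@4, E@1.
Load per day: day 1: 15, day 2: 15, day 3: 10, day 4: 8, day 5: 3, day 6: 3, day 7: 3, day 8: 0, day 9: 0.
Peak is 15.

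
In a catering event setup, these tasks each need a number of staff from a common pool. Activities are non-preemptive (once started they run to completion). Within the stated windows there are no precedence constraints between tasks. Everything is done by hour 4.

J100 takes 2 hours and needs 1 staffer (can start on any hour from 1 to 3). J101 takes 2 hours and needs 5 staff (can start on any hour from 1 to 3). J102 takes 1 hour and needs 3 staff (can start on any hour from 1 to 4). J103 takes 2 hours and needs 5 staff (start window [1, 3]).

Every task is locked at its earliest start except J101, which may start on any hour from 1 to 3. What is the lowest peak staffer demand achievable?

9

J101@1: h1:14  h2:11  h3:0  h4:0 → peak 14
J101@2: h1:9  h2:11  h3:5  h4:0 → peak 11
J101@3: h1:9  h2:6  h3:5  h4:5 → peak 9
Best is J101@3, peak 9.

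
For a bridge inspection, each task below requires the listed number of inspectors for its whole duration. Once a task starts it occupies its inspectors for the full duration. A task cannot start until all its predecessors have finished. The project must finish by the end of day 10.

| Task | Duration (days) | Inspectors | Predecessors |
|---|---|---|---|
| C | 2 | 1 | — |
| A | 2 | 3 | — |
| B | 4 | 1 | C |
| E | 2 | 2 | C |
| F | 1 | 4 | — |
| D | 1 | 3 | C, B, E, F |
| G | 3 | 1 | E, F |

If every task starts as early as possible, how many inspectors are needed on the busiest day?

8

Early-start schedule: C@1, A@1, B@3, E@3, F@1, D@7, G@5.
Load per day: day 1: 8, day 2: 4, day 3: 3, day 4: 3, day 5: 2, day 6: 2, day 7: 4, day 8: 0, day 9: 0, day 10: 0.
Peak is 8.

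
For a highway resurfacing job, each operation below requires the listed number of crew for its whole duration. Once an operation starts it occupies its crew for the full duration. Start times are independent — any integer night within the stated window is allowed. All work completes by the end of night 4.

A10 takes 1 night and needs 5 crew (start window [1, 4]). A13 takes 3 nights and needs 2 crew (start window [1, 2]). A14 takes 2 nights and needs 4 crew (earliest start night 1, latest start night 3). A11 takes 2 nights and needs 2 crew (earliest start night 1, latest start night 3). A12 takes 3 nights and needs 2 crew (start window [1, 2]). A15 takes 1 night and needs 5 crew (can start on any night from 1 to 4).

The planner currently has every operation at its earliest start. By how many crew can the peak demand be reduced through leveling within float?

Early-start peak: n1:20  n2:10  n3:4  n4:0 ⇒ 20.
Leveled (A10@1, A13@1, A14@2, A11@1, A12@2, A15@4): n1:9  n2:10  n3:8  n4:7 ⇒ 10.
Reduction 20 − 10 = 10.

10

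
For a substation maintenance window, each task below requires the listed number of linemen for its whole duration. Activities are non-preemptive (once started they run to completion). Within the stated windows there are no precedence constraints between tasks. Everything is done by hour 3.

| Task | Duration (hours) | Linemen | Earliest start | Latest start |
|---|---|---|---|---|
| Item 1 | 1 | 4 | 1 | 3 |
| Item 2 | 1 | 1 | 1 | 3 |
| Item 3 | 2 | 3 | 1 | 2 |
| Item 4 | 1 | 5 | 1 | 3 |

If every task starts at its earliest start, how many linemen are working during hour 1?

13

At early start, hour 1 has: Item 1, Item 2, Item 3, Item 4.
Demand: 4 + 1 + 3 + 5 = 13.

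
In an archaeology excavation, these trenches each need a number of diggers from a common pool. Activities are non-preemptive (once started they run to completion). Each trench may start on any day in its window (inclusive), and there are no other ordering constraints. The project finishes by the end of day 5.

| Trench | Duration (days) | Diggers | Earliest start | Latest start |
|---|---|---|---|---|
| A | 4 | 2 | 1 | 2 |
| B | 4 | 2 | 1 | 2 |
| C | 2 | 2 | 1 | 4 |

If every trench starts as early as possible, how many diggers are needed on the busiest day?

Early-start schedule: A@1, B@1, C@1.
Load per day: day 1: 6, day 2: 6, day 3: 4, day 4: 4, day 5: 0.
Peak is 6.

6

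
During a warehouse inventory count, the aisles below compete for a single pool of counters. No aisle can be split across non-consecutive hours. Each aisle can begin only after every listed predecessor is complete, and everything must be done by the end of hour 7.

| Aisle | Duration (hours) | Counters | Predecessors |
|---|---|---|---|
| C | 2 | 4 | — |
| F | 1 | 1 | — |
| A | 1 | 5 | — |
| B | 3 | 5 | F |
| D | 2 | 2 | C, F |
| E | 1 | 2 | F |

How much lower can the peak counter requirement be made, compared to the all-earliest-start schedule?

4

Early-start peak: h1:10  h2:11  h3:7  h4:7  h5:0  h6:0  h7:0 ⇒ 11.
Leveled (C@1, F@1, A@3, B@4, D@3, E@2): h1:5  h2:6  h3:7  h4:7  h5:5  h6:5  h7:0 ⇒ 7.
Reduction 11 − 7 = 4.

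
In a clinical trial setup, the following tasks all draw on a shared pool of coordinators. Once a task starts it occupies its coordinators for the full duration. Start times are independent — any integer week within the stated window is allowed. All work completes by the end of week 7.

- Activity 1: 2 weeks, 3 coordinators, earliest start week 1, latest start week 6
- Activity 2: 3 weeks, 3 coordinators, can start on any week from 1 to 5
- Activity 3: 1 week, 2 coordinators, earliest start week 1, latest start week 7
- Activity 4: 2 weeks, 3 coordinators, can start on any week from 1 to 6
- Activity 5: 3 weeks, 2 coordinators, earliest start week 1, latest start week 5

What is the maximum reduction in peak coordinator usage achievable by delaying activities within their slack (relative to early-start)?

Early-start peak: w1:13  w2:11  w3:5  w4:0  w5:0  w6:0  w7:0 ⇒ 13.
Leveled (Activity 1@1, Activity 2@3, Activity 3@1, Activity 4@6, Activity 5@2): w1:5  w2:5  w3:5  w4:5  w5:3  w6:3  w7:3 ⇒ 5.
Reduction 13 − 5 = 8.

8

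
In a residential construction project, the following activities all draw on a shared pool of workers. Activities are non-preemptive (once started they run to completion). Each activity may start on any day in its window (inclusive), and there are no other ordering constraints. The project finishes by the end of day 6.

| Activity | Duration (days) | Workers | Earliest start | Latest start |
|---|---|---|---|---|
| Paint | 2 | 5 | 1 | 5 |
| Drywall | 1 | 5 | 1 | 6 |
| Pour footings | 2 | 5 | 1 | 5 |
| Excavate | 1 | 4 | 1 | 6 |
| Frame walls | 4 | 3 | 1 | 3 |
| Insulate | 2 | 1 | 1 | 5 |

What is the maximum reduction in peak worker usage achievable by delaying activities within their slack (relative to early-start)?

15

Early-start peak: d1:23  d2:14  d3:3  d4:3  d5:0  d6:0 ⇒ 23.
Leveled (Paint@1, Drywall@3, Pour footings@4, Excavate@6, Frame walls@1, Insulate@5): d1:8  d2:8  d3:8  d4:8  d5:6  d6:5 ⇒ 8.
Reduction 23 − 8 = 15.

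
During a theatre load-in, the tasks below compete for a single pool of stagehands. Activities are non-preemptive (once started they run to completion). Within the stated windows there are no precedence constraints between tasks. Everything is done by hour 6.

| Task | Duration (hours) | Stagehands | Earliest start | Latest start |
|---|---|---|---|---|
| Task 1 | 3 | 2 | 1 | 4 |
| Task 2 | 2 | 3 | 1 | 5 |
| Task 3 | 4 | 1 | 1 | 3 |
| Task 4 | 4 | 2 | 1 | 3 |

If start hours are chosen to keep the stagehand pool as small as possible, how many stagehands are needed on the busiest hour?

5

Early-start (Task 1@1, Task 2@1, Task 3@1, Task 4@1) gives peak 8: h1:8  h2:8  h3:5  h4:3  h5:0  h6:0.
Shift Task 3→3, Task 4→3.
Schedule Task 1@1, Task 2@1, Task 3@3, Task 4@3: h1:5  h2:5  h3:5  h4:3  h5:3  h6:3 — peak 5.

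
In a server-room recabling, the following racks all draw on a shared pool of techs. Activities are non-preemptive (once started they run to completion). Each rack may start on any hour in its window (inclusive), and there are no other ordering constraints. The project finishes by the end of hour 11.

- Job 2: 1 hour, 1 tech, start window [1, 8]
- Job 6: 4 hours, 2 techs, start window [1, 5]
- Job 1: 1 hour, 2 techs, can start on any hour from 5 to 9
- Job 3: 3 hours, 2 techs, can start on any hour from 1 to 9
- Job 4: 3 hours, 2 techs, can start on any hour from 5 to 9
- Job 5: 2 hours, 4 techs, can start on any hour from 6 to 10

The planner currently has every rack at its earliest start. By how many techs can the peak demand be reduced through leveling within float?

Early-start peak: h1:5  h2:4  h3:4  h4:2  h5:4  h6:6  h7:6  h8:0  h9:0  h10:0  h11:0 ⇒ 6.
Leveled (Job 2@1, Job 6@1, Job 1@5, Job 3@2, Job 4@5, Job 5@8): h1:3  h2:4  h3:4  h4:4  h5:4  h6:2  h7:2  h8:4  h9:4  h10:0  h11:0 ⇒ 4.
Reduction 6 − 4 = 2.

2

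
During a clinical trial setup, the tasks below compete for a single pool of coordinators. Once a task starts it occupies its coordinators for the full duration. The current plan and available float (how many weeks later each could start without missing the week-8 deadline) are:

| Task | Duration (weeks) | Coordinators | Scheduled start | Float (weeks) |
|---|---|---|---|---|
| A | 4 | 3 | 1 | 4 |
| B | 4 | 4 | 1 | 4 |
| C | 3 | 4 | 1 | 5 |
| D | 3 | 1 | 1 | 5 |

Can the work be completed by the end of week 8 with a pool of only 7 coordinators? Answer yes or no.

Schedule A@1, B@1, C@5, D@5: w1:7  w2:7  w3:7  w4:7  w5:5  w6:5  w7:5  w8:0 — peak 7 ≤ 7.

yes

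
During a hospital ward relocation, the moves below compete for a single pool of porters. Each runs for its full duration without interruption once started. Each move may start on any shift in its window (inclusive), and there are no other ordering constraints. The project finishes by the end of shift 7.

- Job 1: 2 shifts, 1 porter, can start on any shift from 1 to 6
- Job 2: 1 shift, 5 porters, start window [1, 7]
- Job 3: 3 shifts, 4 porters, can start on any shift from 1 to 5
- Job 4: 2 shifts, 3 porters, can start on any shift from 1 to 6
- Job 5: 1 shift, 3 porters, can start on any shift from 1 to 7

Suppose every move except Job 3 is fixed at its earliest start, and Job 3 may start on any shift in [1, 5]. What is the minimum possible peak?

12

Job 3@1: s1:16  s2:8  s3:4  s4:0  s5:0  s6:0  s7:0 → peak 16
Job 3@2: s1:12  s2:8  s3:4  s4:4  s5:0  s6:0  s7:0 → peak 12
Job 3@3: s1:12  s2:4  s3:4  s4:4  s5:4  s6:0  s7:0 → peak 12
Job 3@4: s1:12  s2:4  s3:0  s4:4  s5:4  s6:4  s7:0 → peak 12
Job 3@5: s1:12  s2:4  s3:0  s4:0  s5:4  s6:4  s7:4 → peak 12
Best is Job 3@2, peak 12.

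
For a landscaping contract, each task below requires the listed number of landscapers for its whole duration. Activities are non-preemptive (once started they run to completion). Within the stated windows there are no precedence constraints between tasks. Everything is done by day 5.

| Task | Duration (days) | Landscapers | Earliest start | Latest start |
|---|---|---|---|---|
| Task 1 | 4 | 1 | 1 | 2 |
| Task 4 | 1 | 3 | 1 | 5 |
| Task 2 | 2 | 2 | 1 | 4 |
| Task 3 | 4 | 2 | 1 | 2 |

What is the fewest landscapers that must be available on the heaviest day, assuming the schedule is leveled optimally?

5

Early-start (Task 1@1, Task 4@1, Task 2@1, Task 3@1) gives peak 8: d1:8  d2:5  d3:3  d4:3  d5:0.
Shift Task 2→2, Task 3→2.
Schedule Task 1@1, Task 4@1, Task 2@2, Task 3@2: d1:4  d2:5  d3:5  d4:3  d5:2 — peak 5.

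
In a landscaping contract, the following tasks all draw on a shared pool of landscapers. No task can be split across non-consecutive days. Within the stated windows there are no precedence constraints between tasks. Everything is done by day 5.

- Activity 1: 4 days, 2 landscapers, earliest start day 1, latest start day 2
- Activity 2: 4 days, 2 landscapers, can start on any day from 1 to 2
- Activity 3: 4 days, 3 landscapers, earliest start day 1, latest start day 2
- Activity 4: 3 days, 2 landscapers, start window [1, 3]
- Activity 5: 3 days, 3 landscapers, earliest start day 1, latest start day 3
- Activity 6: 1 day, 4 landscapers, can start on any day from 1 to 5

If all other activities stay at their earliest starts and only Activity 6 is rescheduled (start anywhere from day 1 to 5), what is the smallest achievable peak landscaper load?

Activity 6@1: d1:16  d2:12  d3:12  d4:7  d5:0 → peak 16
Activity 6@2: d1:12  d2:16  d3:12  d4:7  d5:0 → peak 16
Activity 6@3: d1:12  d2:12  d3:16  d4:7  d5:0 → peak 16
Activity 6@4: d1:12  d2:12  d3:12  d4:11  d5:0 → peak 12
Activity 6@5: d1:12  d2:12  d3:12  d4:7  d5:4 → peak 12
Best is Activity 6@4, peak 12.

12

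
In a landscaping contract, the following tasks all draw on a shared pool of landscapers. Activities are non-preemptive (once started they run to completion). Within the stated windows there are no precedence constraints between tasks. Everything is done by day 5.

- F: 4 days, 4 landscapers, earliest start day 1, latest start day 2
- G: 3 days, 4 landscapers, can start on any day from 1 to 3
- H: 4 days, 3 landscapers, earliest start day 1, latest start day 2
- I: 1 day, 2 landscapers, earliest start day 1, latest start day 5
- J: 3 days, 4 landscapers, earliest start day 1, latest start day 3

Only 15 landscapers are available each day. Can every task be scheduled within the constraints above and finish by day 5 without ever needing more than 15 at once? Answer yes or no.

Schedule F@1, G@1, H@1, I@1, J@2: d1:13  d2:15  d3:15  d4:11  d5:0 — peak 15 ≤ 15.

yes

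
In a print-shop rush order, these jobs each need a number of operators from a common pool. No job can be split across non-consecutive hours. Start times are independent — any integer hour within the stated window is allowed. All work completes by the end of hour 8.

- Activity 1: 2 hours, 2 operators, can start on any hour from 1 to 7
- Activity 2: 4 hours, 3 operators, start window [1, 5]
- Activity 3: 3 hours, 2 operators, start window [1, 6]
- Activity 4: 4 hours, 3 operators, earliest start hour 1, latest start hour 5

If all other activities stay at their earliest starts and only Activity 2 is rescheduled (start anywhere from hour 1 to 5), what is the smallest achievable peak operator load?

7

Activity 2@1: h1:10  h2:10  h3:8  h4:6  h5:0  h6:0  h7:0  h8:0 → peak 10
Activity 2@2: h1:7  h2:10  h3:8  h4:6  h5:3  h6:0  h7:0  h8:0 → peak 10
Activity 2@3: h1:7  h2:7  h3:8  h4:6  h5:3  h6:3  h7:0  h8:0 → peak 8
Activity 2@4: h1:7  h2:7  h3:5  h4:6  h5:3  h6:3  h7:3  h8:0 → peak 7
Activity 2@5: h1:7  h2:7  h3:5  h4:3  h5:3  h6:3  h7:3  h8:3 → peak 7
Best is Activity 2@4, peak 7.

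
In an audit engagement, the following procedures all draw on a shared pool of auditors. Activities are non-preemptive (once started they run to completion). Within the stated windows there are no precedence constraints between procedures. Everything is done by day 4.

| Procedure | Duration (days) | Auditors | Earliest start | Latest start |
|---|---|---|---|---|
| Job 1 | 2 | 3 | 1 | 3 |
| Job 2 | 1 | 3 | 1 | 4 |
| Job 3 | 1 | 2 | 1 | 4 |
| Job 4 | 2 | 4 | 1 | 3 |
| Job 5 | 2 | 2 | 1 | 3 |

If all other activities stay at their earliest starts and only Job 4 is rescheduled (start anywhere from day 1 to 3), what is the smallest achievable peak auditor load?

10

Job 4@1: d1:14  d2:9  d3:0  d4:0 → peak 14
Job 4@2: d1:10  d2:9  d3:4  d4:0 → peak 10
Job 4@3: d1:10  d2:5  d3:4  d4:4 → peak 10
Best is Job 4@2, peak 10.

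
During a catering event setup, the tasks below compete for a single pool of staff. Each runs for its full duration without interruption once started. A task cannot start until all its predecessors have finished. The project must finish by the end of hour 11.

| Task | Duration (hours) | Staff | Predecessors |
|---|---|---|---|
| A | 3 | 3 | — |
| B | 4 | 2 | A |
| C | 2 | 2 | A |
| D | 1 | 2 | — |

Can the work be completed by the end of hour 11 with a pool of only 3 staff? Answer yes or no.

Schedule A@1, B@4, C@8, D@10: h1:3  h2:3  h3:3  h4:2  h5:2  h6:2  h7:2  h8:2  h9:2  h10:2  h11:0 — peak 3 ≤ 3.

yes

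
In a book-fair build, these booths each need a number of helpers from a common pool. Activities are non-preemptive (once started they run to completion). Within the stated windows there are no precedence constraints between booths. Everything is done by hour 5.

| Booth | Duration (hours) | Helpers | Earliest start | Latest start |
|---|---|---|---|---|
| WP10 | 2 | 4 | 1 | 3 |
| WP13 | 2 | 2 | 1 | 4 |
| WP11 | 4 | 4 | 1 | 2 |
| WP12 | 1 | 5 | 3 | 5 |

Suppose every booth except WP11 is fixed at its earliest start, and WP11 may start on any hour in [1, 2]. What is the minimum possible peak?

WP11@1: h1:10  h2:10  h3:9  h4:4  h5:0 → peak 10
WP11@2: h1:6  h2:10  h3:9  h4:4  h5:4 → peak 10
Best is WP11@1, peak 10.

10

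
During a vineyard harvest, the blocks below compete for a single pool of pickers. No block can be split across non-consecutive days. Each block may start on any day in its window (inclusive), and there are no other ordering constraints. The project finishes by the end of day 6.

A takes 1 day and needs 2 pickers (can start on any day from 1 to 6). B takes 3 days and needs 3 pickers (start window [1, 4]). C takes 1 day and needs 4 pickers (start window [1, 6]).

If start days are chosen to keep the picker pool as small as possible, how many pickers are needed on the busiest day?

4

Early-start (A@1, B@1, C@1) gives peak 9: d1:9  d2:3  d3:3  d4:0  d5:0  d6:0.
Shift B→2, C→5.
Schedule A@1, B@2, C@5: d1:2  d2:3  d3:3  d4:3  d5:4  d6:0 — peak 4.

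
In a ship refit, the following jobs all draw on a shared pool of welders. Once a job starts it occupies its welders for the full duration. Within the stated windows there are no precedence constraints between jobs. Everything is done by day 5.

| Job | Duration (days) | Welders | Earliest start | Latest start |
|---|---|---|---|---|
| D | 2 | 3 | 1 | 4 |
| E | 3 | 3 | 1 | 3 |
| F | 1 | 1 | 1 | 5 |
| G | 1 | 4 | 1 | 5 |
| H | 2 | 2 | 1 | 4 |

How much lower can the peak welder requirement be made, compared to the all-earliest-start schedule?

7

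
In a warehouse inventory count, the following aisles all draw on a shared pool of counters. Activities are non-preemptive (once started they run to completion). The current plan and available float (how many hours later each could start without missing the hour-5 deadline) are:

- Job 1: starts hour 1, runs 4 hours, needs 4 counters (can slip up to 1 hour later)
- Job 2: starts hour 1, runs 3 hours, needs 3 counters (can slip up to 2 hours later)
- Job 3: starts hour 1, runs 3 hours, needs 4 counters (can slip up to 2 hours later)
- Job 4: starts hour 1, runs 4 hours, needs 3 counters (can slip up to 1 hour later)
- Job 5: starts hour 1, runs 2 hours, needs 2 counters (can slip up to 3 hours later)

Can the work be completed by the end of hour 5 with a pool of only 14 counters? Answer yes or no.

Schedule Job 1@1, Job 2@1, Job 3@1, Job 4@1, Job 5@4: h1:14  h2:14  h3:14  h4:9  h5:2 — peak 14 ≤ 14.

yes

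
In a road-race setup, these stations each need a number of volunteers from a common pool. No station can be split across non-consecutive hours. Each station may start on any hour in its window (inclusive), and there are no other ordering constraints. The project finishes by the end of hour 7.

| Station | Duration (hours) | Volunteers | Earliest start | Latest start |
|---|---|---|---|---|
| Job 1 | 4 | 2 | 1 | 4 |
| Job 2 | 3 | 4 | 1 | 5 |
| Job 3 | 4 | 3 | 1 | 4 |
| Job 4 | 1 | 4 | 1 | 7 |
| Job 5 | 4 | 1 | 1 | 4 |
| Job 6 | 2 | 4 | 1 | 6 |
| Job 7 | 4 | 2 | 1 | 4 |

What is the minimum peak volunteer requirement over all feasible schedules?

8

Early-start (Job 1@1, Job 2@1, Job 3@1, Job 4@1, Job 5@1, Job 6@1, Job 7@1) gives peak 20: h1:20  h2:16  h3:12  h4:8  h5:0  h6:0  h7:0.
Shift Job 3→4, Job 4→5, Job 5→4, Job 6→6.
Schedule Job 1@1, Job 2@1, Job 3@4, Job 4@5, Job 5@4, Job 6@6, Job 7@1: h1:8  h2:8  h3:8  h4:8  h5:8  h6:8  h7:8 — peak 8.
Total volunteer-hours = 56 over 7 hours ⇒ peak ≥ ⌈56/7⌉ = 8, so 8 is optimal.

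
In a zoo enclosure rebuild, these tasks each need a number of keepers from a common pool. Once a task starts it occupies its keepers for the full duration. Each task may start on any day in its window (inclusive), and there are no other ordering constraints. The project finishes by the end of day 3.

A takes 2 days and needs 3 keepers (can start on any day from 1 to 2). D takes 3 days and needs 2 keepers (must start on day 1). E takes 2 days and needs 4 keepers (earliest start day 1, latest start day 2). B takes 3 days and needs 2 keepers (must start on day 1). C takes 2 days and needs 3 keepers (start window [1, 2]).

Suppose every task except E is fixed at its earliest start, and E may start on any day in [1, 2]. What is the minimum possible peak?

E@1: d1:14  d2:14  d3:4 → peak 14
E@2: d1:10  d2:14  d3:8 → peak 14
Best is E@1, peak 14.

14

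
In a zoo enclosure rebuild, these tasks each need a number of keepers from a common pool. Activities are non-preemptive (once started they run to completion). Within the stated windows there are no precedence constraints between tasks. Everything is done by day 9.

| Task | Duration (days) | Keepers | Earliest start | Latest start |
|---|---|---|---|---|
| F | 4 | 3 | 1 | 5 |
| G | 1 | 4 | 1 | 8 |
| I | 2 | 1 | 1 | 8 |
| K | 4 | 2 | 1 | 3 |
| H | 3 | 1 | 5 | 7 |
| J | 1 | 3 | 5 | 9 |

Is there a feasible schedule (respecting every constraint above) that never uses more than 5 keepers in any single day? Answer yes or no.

Schedule F@1, G@5, I@5, K@1, H@6, J@6: d1:5  d2:5  d3:5  d4:5  d5:5  d6:5  d7:1  d8:1  d9:0 — peak 5 ≤ 5.

yes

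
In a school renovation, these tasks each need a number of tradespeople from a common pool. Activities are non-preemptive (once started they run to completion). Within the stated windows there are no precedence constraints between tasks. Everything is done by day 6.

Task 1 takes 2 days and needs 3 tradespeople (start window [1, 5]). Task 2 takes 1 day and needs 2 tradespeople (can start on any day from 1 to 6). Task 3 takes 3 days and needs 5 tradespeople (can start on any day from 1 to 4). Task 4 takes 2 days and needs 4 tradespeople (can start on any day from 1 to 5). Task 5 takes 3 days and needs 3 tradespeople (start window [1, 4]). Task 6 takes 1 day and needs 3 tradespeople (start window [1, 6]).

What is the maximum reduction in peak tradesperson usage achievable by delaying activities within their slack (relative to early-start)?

12

Early-start peak: d1:20  d2:15  d3:8  d4:0  d5:0  d6:0 ⇒ 20.
Leveled (Task 1@1, Task 2@1, Task 3@2, Task 4@5, Task 5@3, Task 6@1): d1:8  d2:8  d3:8  d4:8  d5:7  d6:4 ⇒ 8.
Reduction 20 − 8 = 12.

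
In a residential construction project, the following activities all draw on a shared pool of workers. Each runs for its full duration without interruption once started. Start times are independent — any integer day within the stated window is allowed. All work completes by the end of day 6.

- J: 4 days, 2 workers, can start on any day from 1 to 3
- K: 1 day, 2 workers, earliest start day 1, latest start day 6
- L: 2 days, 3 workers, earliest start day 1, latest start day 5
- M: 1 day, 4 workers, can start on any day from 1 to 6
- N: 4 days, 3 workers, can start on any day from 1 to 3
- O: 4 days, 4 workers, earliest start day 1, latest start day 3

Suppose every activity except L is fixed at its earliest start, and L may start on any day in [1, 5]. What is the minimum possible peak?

15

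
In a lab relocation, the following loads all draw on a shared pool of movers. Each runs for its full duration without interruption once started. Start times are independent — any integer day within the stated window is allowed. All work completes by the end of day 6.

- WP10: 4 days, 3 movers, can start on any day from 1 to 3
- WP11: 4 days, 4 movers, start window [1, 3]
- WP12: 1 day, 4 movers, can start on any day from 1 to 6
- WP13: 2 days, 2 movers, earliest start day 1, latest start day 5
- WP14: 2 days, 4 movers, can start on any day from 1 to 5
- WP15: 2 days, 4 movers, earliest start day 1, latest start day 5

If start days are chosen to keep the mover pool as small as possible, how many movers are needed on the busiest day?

Early-start (WP10@1, WP11@1, WP12@1, WP13@1, WP14@1, WP15@1) gives peak 21: d1:21  d2:17  d3:7  d4:7  d5:0  d6:0.
Shift WP13→2, WP14→4, WP15→5.
Schedule WP10@1, WP11@1, WP12@1, WP13@2, WP14@4, WP15@5: d1:11  d2:9  d3:9  d4:11  d5:8  d6:4 — peak 11.

11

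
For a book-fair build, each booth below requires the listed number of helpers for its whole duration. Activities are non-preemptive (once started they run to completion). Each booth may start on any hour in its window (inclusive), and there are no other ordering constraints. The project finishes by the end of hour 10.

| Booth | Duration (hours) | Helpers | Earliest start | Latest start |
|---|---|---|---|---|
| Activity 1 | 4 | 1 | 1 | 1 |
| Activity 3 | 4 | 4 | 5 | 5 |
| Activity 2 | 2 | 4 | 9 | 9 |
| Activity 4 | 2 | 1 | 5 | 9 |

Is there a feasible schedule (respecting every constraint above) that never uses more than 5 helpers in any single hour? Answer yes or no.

Schedule Activity 1@1, Activity 3@5, Activity 2@9, Activity 4@5: h1:1  h2:1  h3:1  h4:1  h5:5  h6:5  h7:4  h8:4  h9:4  h10:4 — peak 5 ≤ 5.

yes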